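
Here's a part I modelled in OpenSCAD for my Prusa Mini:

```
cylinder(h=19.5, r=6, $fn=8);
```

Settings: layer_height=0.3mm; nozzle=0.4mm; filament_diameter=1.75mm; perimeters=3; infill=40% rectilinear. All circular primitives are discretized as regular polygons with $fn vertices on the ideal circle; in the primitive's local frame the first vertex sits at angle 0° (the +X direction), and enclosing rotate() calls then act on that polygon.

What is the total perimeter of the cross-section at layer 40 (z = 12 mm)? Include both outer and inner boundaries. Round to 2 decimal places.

At z = 12 mm: the r=6 cylinder contributes a regular 8-gon of circumradius 6 (perimeter = 2·8·6.000·sin(180°/8) = 36.74 mm). Overall, the cross-section is a single solid region. Total boundary length (outer) = 36.74 mm.

36.74 mm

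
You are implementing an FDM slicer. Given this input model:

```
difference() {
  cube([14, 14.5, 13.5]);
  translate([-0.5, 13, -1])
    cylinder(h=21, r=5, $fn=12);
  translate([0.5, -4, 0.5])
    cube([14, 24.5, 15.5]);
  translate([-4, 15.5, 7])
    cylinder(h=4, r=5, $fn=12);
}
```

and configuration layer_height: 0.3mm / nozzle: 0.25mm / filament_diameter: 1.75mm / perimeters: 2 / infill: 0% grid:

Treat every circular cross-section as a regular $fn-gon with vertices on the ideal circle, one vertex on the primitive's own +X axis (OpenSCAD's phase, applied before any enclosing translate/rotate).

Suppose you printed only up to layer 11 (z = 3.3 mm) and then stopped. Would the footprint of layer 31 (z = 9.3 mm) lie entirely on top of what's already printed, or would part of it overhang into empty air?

Compare the two slices. At z = 3.3: the cube (footprint 14×14.5) is included at this height (area 203.00 mm²); the cylinder at (-0.5, 13): section is a regular 12-gon, circumradius r=5 (area = (12/2)·5.000²·sin(360°/12) = 75.00 mm²); the 14×24.5 cube at (0.5, -4) contributes its full rectangle (area 343.00 mm²); the cylinder at (-4, 15.5) does not reach this height (z outside [7, 11]); After the difference (first − rest): starting from the 14×14.5 cube (203.00 mm²), the r=5 cylinder at (-0.5, 13) partially overlaps it — only the 22.73 mm² overlap (of its 75.00 mm²) is removed, clipping the outline; the 14×24.5 cube at (0.5, -4) partially overlaps it — only the 176.17 mm² overlap (of its 343.00 mm²) is removed, clipping the outline — area = 4.10 mm². At z = 9.3: the cube is present — its section is the full 14×14.5 rectangle (area 203.00 mm²); the r=5 cylinder at (-0.5, 13) gives a regular 12-gon of circumradius 5 (constant along its height) (area = (12/2)·5.000²·sin(360°/12) = 75.00 mm²); the cube at (0.5, -4) is present — its section is the full 14×24.5 rectangle (area 343.00 mm²); the r=5 cylinder at (-4, 15.5) contributes a regular 12-gon of circumradius 5 (area = (12/2)·5.000²·sin(360°/12) = 75.00 mm²); After the difference (first − rest): starting from the 14×14.5 cube (203.00 mm²), the r=5 cylinder at (-0.5, 13) partially overlaps it — only the 22.73 mm² overlap (of its 75.00 mm²) is removed, clipping the outline; the 14×24.5 cube at (0.5, -4) partially overlaps it — only the 176.17 mm² overlap (of its 343.00 mm²) is removed, clipping the outline; the r=5 cylinder at (-4, 15.5) misses the remaining region (no effect) — area = 4.10 mm². Checking containment: the cross-section at z = 9.3 is a subset of the cross-section at z = 3.3.

entirely on top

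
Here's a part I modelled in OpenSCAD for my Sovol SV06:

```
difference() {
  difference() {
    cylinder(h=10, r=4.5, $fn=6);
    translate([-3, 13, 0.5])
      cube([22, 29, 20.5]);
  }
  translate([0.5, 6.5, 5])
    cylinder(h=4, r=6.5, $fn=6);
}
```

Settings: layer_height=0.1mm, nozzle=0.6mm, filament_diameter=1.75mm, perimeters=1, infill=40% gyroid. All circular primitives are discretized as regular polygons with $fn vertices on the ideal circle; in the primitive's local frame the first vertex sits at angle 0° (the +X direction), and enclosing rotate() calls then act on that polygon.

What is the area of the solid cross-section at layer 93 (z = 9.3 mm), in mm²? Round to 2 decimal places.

At z = 9.3 mm: the cylinder: section is a regular 6-gon, circumradius r=4.5 (area = (6/2)·4.500²·sin(360°/6) = 52.61 mm²); the 22×29 cube at (-3, 13) contributes its full rectangle (area 638.00 mm²); After the difference (first − rest): starting from the r=4.5 cylinder (52.61 mm²), the 22×29 cube at (-3, 13) misses the remaining region (no effect) — area = 52.61 mm²; the cylinder at (0.5, 6.5) is absent (z outside [5, 9]); Taking the first minus the rest: none of the subtracted shapes is present at this height, so the result so far is unchanged — area = 52.61 mm². Overall, the cross-section is a single solid region. Net area = 52.61 mm².

52.61 mm²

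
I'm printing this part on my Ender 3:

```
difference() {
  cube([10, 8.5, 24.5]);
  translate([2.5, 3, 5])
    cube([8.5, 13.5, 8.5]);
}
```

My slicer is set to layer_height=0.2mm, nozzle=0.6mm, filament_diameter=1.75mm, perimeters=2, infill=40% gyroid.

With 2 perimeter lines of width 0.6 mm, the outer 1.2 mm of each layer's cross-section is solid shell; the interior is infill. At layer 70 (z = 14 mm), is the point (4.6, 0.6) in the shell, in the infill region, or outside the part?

shell

At z = 14 mm: the cube (footprint 10×8.5) is included at this height; the cube at (2.5, 3) is absent (z outside [5, 13.5]); Taking the first minus the rest: none of the subtracted shapes is present at this height, so the 10×8.5 cube is unchanged — 1 connected region. Overall, the cross-section is a single solid region. The nearest boundary edge runs (0.00, 0.00)→(10.00, 0.00); distance from the point to it = 0.60 mm. The point is inside the cross-section, 0.60 mm from the nearest boundary — within the 1.2 mm shell band (2 × 0.6).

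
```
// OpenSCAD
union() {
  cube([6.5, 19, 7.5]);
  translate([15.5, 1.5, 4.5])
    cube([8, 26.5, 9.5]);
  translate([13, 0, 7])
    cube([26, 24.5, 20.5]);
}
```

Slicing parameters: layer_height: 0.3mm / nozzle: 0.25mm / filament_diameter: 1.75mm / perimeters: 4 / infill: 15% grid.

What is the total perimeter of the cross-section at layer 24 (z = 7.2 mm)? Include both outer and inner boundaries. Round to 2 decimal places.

At z = 7.2 mm: the cube (footprint 6.5×19) is included at this height (perimeter 51.00 mm); the 8×26.5 cube at (15.5, 1.5) contributes its full rectangle (perimeter 69.00 mm); the 26×24.5 cube at (13, 0) contributes its full rectangle (perimeter 101.00 mm); Taking the union: the regions partially overlap (shared area 184.00 mm²), so the edge portions inside another operand are dropped and the merged outline is re-measured after clipping — boundary = 159.00 mm. Overall, the cross-section has 2 separate islands. Total boundary length (outer) = 159.00 mm.

159.00 mm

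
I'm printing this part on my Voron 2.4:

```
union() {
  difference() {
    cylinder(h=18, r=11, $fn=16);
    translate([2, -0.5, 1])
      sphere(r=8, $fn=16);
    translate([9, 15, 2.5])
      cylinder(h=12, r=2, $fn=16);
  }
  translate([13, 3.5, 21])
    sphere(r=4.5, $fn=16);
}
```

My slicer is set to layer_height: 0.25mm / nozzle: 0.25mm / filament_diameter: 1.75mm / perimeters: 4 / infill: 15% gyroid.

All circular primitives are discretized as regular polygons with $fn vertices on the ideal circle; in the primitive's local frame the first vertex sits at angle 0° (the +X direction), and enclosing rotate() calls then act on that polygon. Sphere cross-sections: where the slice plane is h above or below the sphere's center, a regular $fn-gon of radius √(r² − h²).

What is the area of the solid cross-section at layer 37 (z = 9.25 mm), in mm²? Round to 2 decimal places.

At z = 9.25 mm: the r=11 cylinder contributes a regular 16-gon of circumradius 11 (area = (16/2)·11.000²·sin(360°/16) = 370.44 mm²); the sphere at (2, -0.5) is not intersected at this z (|z−center|=8.250 > r=8); the r=2 cylinder at (9, 15) contributes a regular 16-gon of circumradius 2 (area = (16/2)·2.000²·sin(360°/16) = 12.25 mm²); Taking the first minus the rest: starting from the r=11 cylinder (370.44 mm²), the r=2 cylinder at (9, 15) misses the remaining region (no effect) — area = 370.44 mm²; the sphere at (13, 3.5) is absent (|z−center|=11.750 > r=4.5); Taking the union: only that combined region is present, so the union is just that shape — area = 370.44 mm². Overall, the cross-section is a single solid region. Net area = 370.44 mm².

370.44 mm²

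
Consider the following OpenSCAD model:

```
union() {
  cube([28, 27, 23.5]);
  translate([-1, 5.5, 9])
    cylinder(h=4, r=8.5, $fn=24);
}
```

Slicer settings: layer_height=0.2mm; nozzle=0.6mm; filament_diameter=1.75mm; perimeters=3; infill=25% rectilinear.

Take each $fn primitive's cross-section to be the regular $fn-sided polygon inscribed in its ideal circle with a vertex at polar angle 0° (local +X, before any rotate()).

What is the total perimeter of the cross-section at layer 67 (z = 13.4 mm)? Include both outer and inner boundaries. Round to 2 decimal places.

At z = 13.4 mm: the 28×27 cube contributes its full rectangle (perimeter 110.00 mm); the cylinder at (-1, 5.5) is absent (z outside [9, 13]); Taking the union: only the 28×27 cube is present, so the union is just that shape — boundary = 110.00 mm. Overall, the cross-section is a single solid region. Total boundary length (outer) = 110.00 mm.

110.00 mm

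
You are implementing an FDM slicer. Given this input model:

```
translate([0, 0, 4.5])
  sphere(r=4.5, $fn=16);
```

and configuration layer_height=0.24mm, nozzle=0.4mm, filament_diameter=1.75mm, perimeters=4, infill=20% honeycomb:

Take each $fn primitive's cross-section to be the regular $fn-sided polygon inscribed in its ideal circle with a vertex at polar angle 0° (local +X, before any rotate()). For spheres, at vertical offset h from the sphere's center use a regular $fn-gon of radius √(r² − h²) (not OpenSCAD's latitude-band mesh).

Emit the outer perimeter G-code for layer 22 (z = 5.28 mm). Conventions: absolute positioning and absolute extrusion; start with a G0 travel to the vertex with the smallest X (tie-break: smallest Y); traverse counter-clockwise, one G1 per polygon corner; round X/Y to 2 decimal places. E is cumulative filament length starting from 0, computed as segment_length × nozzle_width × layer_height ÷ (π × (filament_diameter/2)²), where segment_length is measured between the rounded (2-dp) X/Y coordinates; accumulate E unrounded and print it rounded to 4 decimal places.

At z = 5.28 mm: the r=4.5 sphere contributes a regular 16-gon of circumradius √(4.5²−0.78²) = 4.432. The outline is a single polygon with 16 vertices. Extrusion per mm of travel: 0.4 × 0.24 / (π × 0.875²) = 0.039912. Accumulating E over each segment gives final E = 1.1035.

G0 X-4.43 Y0.00 Z5.28
G1 X-4.09 Y-1.70 E0.0692
G1 X-3.13 Y-3.13 E0.1379
G1 X-1.70 Y-4.09 E0.2067
G1 X0.00 Y-4.43 E0.2759
G1 X1.70 Y-4.09 E0.3451
G1 X3.13 Y-3.13 E0.4138
G1 X4.09 Y-1.70 E0.4826
G1 X4.43 Y0.00 E0.5517
G1 X4.09 Y1.70 E0.6209
G1 X3.13 Y3.13 E0.6897
G1 X1.70 Y4.09 E0.7584
G1 X0.00 Y4.43 E0.8276
G1 X-1.70 Y4.09 E0.8968
G1 X-3.13 Y3.13 E0.9656
G1 X-4.09 Y1.70 E1.0343
G1 X-4.43 Y0.00 E1.1035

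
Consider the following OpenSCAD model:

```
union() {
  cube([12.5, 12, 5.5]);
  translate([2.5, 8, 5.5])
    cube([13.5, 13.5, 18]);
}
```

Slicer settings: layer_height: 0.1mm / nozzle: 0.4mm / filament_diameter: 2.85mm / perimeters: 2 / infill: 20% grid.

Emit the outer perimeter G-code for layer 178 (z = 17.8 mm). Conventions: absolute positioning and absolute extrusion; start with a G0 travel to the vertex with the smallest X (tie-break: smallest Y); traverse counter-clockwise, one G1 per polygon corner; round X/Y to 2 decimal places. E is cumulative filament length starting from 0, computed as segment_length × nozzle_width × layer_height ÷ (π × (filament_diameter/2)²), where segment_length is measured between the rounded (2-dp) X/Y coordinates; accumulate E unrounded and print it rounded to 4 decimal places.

G0 X2.50 Y8.00 Z17.80
G1 X16.00 Y8.00 E0.0846
G1 X16.00 Y21.50 E0.1693
G1 X2.50 Y21.50 E0.2539
G1 X2.50 Y8.00 E0.3386

At z = 17.8 mm: the cube is not intersected at this z (z outside [0, 5.5]); the 13.5×13.5 cube at (2.5, 8) contributes its full rectangle; Merging all regions: only the 13.5×13.5 cube at (2.5, 8) is present, so the union is just that shape — 1 connected region. The outline is a single polygon with 4 vertices. Extrusion per mm of travel: 0.4 × 0.1 / (π × 1.425²) = 0.006270. Accumulating E over each segment gives final E = 0.3386.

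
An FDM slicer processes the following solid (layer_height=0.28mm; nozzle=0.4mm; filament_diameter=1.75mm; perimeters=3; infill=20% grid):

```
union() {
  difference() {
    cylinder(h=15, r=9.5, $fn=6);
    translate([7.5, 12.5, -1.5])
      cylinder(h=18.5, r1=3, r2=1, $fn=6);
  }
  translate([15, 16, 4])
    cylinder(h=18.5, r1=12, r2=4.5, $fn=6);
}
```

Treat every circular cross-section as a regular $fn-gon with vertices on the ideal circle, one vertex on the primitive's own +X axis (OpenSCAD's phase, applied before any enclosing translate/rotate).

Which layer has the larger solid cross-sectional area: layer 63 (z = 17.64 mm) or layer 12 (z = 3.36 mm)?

Layer 63 (z = 17.64): the cylinder is absent (z outside [0, 15]); the cone at (7.5, 12.5) does not reach this height (z outside [-1.5, 17]); Subtracting the remaining from the first: the first operand is absent here, so nothing remains; the cone at (15, 16) contributes a regular 6-gon of circumradius 6.470 (interpolated between r1=12 and r2=4.5 at t=0.737) (area = (6/2)·6.470²·sin(360°/6) = 108.77 mm²); Combining (union): only the cone at (15, 16) is present, so the union is just that shape — area = 108.77 mm². So its area = 108.77 mm². Layer 12 (z = 3.36): the r=9.5 cylinder gives a regular 6-gon of circumradius 9.5 (constant along its height) (area = (6/2)·9.500²·sin(360°/6) = 234.48 mm²); the cone at (7.5, 12.5): at t=0.263 of its height the radius interpolates to r₁+(r₂−r₁)t = 2.475, giving a regular 6-gon of that circumradius (area = (6/2)·2.475²·sin(360°/6) = 15.91 mm²); After the difference (first − rest): starting from the r=9.5 cylinder (234.48 mm²), the cone at (7.5, 12.5) misses the remaining region (no effect) — area = 234.48 mm²; the cone at (15, 16) is not intersected at this z (z outside [4, 22.5]); Merging all regions: only that combined region is present, so the union is just that shape — area = 234.48 mm². So its area = 234.48 mm². Layer 12 is larger (234.48 vs 108.77 mm²).

layer 12 (z = 3.36 mm)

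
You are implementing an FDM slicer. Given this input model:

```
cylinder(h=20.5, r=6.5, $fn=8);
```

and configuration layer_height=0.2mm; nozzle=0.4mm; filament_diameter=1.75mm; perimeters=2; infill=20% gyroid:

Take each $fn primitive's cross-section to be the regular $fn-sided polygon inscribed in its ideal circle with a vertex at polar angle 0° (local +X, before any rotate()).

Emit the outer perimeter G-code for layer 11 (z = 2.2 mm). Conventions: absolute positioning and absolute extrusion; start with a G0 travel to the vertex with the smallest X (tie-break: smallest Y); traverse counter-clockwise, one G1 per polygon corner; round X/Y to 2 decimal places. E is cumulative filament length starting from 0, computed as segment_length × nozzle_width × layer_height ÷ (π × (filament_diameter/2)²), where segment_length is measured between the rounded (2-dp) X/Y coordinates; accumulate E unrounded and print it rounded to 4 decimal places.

G0 X-6.50 Y0.00 Z2.20
G1 X-4.60 Y-4.60 E0.1655
G1 X0.00 Y-6.50 E0.3311
G1 X4.60 Y-4.60 E0.4966
G1 X6.50 Y0.00 E0.6621
G1 X4.60 Y4.60 E0.8277
G1 X0.00 Y6.50 E0.9932
G1 X-4.60 Y4.60 E1.1587
G1 X-6.50 Y0.00 E1.3243

At z = 2.2 mm: the r=6.5 cylinder gives a regular 8-gon of circumradius 6.5 (constant along its height). The outline is a single polygon with 8 vertices. Extrusion per mm of travel: 0.4 × 0.2 / (π × 0.875²) = 0.033260. Accumulating E over each segment gives final E = 1.3243.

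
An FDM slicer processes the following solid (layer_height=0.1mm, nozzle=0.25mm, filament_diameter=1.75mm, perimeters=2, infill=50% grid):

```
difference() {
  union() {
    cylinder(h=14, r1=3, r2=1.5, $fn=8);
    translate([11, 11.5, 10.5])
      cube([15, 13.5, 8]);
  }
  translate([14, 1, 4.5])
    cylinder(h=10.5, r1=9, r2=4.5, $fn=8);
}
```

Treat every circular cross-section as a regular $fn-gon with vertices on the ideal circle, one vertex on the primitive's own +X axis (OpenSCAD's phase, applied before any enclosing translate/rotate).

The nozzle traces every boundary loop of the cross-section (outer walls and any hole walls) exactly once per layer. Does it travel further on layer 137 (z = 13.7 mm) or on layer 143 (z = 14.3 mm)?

layer 137 (z = 13.7 mm)

Layer 137 (z = 13.7): the cone: at t=0.979 of its height the radius interpolates to r₁+(r₂−r₁)t = 1.532, giving a regular 8-gon of that circumradius (perimeter = 2·8·1.532·sin(180°/8) = 9.38 mm); the cube at (11, 11.5) is present — its section is the full 15×13.5 rectangle (perimeter 57.00 mm); Combining (union): the 2 present regions are separate (no shared area or edge), so areas and boundary lengths simply add and each stays a separate island — boundary = 66.38 mm; the cone at (14, 1): at t=0.876 of its height the radius interpolates to r₁+(r₂−r₁)t = 5.057, giving a regular 8-gon of that circumradius (perimeter = 2·8·5.057·sin(180°/8) = 30.96 mm); Taking the first minus the rest: starting from that combined region, the cone at (14, 1) misses the remaining region (no effect) — boundary = 66.38 mm. So its perimeter = 66.38 mm. Layer 143 (z = 14.3): the cone is not intersected at this z (z outside [0, 14]); the cube at (11, 11.5) (footprint 15×13.5) is included at this height (perimeter 57.00 mm); Combining (union): only the 15×13.5 cube at (11, 11.5) is present, so the union is just that shape — boundary = 57.00 mm; the cone at (14, 1) contributes a regular 8-gon of circumradius 4.800 (interpolated between r1=9 and r2=4.5 at t=0.933) (perimeter = 2·8·4.800·sin(180°/8) = 29.39 mm); Taking the first minus the rest: starting from that combined region, the cone at (14, 1) misses the remaining region (no effect) — boundary = 57.00 mm. So its perimeter = 57.00 mm. Layer 137 is larger (66.38 vs 57.00 mm).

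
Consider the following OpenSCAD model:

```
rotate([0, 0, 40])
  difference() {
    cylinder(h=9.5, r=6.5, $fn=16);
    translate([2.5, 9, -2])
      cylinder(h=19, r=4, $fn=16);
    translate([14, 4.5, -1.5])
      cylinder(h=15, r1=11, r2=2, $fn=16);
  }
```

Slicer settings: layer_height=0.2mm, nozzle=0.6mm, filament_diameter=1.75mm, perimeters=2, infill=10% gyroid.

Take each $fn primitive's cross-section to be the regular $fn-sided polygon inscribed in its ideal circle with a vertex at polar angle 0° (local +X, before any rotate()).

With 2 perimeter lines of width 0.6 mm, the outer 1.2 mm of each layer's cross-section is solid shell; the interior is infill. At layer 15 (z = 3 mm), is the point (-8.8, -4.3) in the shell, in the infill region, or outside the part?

outside

At z = 3 mm: the cylinder: section is a regular 16-gon, circumradius r=6.5; the cylinder at (2.5, 9): section is a regular 16-gon, circumradius r=4; the cone at (14, 4.5): at t=0.300 of its height the radius interpolates to r₁+(r₂−r₁)t = 8.300, giving a regular 16-gon of that circumradius; Taking the first minus the rest: starting from the r=6.5 cylinder, the r=4 cylinder at (2.5, 9) partially overlaps it — only the 3.01 mm² overlap (of its 48.98 mm²) is removed, clipping the outline; the cone at (14, 4.5) misses the remaining region (no effect) — 1 connected region; (whole slice rotated 40° about Z — lengths, areas and connectivity unchanged). Overall, the cross-section is a single solid region. Undo the 40° rotation: the query point maps to (-9.505, 2.363) in the un-rotated model frame. The nearest boundary edge runs (-6.50, 0.00)→(-6.01, 2.49); distance from the point to it = 3.41 mm. The point is not inside any of the regions above, so it lies outside the cross-section (3.41 mm from the nearest boundary).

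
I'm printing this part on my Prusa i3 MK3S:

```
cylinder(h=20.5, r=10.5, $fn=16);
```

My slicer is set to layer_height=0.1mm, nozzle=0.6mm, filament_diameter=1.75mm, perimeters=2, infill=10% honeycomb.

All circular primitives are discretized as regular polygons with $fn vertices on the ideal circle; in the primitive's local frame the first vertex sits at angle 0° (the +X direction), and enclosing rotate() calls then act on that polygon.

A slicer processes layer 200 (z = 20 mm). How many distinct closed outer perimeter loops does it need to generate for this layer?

1

At z = 20 mm: the cylinder: section is a regular 16-gon, circumradius r=10.5. The result has 1 disconnected region.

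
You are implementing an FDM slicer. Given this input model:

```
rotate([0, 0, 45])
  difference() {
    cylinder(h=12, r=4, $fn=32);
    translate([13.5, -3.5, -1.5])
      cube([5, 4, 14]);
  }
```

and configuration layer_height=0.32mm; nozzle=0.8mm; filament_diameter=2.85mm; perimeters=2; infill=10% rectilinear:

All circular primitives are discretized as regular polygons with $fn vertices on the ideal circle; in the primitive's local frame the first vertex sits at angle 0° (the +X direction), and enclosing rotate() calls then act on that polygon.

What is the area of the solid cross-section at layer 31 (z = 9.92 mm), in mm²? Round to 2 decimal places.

At z = 9.92 mm: the r=4 cylinder contributes a regular 32-gon of circumradius 4 (area = (32/2)·4.000²·sin(360°/32) = 49.94 mm²); the 5×4 cube at (13.5, -3.5) contributes its full rectangle (area 20.00 mm²); Subtracting the remaining from the first: starting from the r=4 cylinder (49.94 mm²), the 5×4 cube at (13.5, -3.5) misses the remaining region (no effect) — area = 49.94 mm²; (rotated 45° about Z; rotation is an isometry so areas/perimeters/island counts are preserved). Overall, the cross-section is a single solid region. Net area = 49.94 mm².

49.94 mm²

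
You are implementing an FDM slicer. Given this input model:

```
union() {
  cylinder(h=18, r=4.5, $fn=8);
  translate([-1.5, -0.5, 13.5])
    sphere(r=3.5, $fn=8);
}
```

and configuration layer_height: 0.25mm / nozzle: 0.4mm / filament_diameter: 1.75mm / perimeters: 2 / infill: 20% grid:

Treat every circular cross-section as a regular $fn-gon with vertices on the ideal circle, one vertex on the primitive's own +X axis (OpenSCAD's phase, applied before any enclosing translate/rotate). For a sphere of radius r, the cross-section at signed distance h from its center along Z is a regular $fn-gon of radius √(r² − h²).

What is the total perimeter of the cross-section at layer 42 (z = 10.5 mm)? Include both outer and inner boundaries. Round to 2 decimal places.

At z = 10.5 mm: the cylinder: section is a regular 8-gon, circumradius r=4.5 (perimeter = 2·8·4.500·sin(180°/8) = 27.55 mm); the sphere at (-1.5, -0.5): section is a regular 8-gon, circumradius = √(r²−h²) = √(3.5²−3²) = 1.803 (perimeter = 2·8·1.803·sin(180°/8) = 11.04 mm); Combining (union): the r=3.5 sphere at (-1.5, -0.5) lies entirely inside the r=4.5 cylinder, so the union is just the r=4.5 cylinder — boundary = 27.55 mm. Overall, the cross-section is a single solid region. Total boundary length (outer) = 27.55 mm.

27.55 mm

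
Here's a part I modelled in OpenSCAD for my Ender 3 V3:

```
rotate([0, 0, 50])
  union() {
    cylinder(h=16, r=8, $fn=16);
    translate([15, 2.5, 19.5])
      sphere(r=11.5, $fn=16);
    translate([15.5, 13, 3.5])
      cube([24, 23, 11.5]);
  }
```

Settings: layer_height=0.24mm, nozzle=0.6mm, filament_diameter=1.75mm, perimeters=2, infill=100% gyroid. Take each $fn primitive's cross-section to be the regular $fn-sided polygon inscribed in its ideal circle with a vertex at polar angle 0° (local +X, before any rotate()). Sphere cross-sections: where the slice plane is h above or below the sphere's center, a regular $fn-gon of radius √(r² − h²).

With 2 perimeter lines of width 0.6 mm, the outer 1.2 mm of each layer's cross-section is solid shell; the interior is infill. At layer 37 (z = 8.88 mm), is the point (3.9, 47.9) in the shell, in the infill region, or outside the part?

At z = 8.88 mm: the r=8 cylinder contributes a regular 16-gon of circumradius 8; the sphere at (15, 2.5): section is a regular 16-gon, circumradius = √(r²−h²) = √(11.5²−10.62²) = 4.412; the 24×23 cube at (15.5, 13) contributes its full rectangle; Combining (union): the 3 present regions are separate (no shared area or edge), so areas and boundary lengths simply add and each stays a separate island — 3 connected regions; (whole slice rotated 50° about Z — lengths, areas and connectivity unchanged). Overall, the cross-section has 3 separate islands. Undo the 50° rotation: the query point maps to (39.200, 27.802) in the un-rotated model frame. The nearest boundary edge runs (39.50, 36.00)→(39.50, 13.00); distance from the point to it = 0.30 mm. (Shell/infill is judged within the island containing the point — the largest one.) The point is inside the cross-section, 0.30 mm from the nearest boundary — within the 1.2 mm shell band (2 × 0.6).

shell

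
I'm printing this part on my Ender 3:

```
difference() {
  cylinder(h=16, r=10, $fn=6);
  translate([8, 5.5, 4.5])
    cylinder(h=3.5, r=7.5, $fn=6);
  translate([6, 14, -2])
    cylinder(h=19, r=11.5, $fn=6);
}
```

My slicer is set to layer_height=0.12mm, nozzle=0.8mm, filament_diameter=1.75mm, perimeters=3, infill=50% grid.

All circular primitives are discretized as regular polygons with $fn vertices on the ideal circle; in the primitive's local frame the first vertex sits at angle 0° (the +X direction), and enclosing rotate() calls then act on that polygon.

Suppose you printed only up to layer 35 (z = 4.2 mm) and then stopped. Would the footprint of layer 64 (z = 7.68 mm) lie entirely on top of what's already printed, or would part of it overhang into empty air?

Compare the two slices. At z = 4.2: the cylinder: section is a regular 6-gon, circumradius r=10 (area = (6/2)·10.000²·sin(360°/6) = 259.81 mm²); the cylinder at (8, 5.5) is not intersected at this z (z outside [4.5, 8]); the r=11.5 cylinder at (6, 14) gives a regular 6-gon of circumradius 11.5 (constant along its height) (area = (6/2)·11.500²·sin(360°/6) = 343.60 mm²); Subtracting the remaining from the first: starting from the r=10 cylinder (259.81 mm²), the r=11.5 cylinder at (6, 14) partially overlaps it — only the 34.26 mm² overlap (of its 343.60 mm²) is removed, clipping the outline — area = 225.54 mm². At z = 7.68: the cylinder: section is a regular 6-gon, circumradius r=10 (area = (6/2)·10.000²·sin(360°/6) = 259.81 mm²); the cylinder at (8, 5.5): section is a regular 6-gon, circumradius r=7.5 (area = (6/2)·7.500²·sin(360°/6) = 146.14 mm²); the r=11.5 cylinder at (6, 14) contributes a regular 6-gon of circumradius 11.5 (area = (6/2)·11.500²·sin(360°/6) = 343.60 mm²); Subtracting the remaining from the first: starting from the r=10 cylinder (259.81 mm²), the r=7.5 cylinder at (8, 5.5) partially overlaps it — only the 54.73 mm² overlap (of its 146.14 mm²) is removed, clipping the outline; the r=11.5 cylinder at (6, 14) partially overlaps it — only the 10.81 mm² overlap (of its 343.60 mm²) is removed, clipping the outline — area = 194.27 mm². Checking containment: the cross-section at z = 7.68 is a subset of the cross-section at z = 4.2.

entirely on top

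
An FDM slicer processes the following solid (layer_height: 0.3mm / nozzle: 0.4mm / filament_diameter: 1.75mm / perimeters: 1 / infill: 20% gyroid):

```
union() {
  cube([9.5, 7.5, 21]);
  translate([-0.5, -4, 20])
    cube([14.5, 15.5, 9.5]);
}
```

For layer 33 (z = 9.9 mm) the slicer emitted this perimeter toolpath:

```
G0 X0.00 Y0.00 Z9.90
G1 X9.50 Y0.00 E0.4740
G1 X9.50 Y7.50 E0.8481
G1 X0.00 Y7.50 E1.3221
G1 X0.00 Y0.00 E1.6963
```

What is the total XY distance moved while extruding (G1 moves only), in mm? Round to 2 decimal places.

Sum the Euclidean lengths of each G1 segment: total = 34.00 mm.

34.00 mm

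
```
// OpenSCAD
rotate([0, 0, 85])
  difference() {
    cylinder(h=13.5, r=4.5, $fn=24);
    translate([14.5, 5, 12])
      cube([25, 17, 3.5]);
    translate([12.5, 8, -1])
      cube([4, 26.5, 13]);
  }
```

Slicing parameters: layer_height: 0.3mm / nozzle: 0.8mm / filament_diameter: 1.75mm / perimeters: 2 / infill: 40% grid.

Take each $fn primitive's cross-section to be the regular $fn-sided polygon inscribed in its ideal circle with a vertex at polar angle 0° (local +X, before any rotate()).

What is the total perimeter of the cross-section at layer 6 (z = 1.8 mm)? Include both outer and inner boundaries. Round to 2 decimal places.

At z = 1.8 mm: the r=4.5 cylinder contributes a regular 24-gon of circumradius 4.5 (perimeter = 2·24·4.500·sin(180°/24) = 28.19 mm); the cube at (14.5, 5) is absent (z outside [12, 15.5]); the cube at (12.5, 8) (footprint 4×26.5) is included at this height (perimeter 61.00 mm); After the difference (first − rest): starting from the r=4.5 cylinder, the 4×26.5 cube at (12.5, 8) misses the remaining region (no effect) — boundary = 28.19 mm; (whole slice rotated 85° about Z — lengths, areas and connectivity unchanged). Overall, the cross-section is a single solid region. Total boundary length (outer) = 28.19 mm.

28.19 mm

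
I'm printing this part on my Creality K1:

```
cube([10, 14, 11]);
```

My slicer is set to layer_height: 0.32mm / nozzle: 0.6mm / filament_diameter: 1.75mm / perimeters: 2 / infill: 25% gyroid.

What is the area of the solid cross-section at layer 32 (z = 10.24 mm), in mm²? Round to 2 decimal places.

At z = 10.24 mm: the 10×14 cube contributes its full rectangle (area 140.00 mm²). Overall, the cross-section is a single solid region. Net area = 140.00 mm².

140.00 mm²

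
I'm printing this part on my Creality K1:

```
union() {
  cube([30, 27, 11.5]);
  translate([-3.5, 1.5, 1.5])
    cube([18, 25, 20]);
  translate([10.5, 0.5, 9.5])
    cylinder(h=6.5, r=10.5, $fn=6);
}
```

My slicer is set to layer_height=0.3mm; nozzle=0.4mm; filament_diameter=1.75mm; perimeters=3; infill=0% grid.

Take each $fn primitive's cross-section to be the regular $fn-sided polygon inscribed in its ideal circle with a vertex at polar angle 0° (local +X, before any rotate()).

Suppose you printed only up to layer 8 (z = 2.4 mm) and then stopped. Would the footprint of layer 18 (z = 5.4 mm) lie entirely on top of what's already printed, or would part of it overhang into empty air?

entirely on top

Compare the two slices. At z = 2.4: the cube (footprint 30×27) is included at this height (area 810.00 mm²); the cube at (-3.5, 1.5) (footprint 18×25) is included at this height (area 450.00 mm²); the cylinder at (10.5, 0.5) is not intersected at this z (z outside [9.5, 16]); Combining (union): the regions partially overlap — summed areas 1260.00 mm² minus the doubly-counted overlap 362.50 mm² gives 897.50 mm² — area = 897.50 mm². At z = 5.4: the cube is present — its section is the full 30×27 rectangle (area 810.00 mm²); the 18×25 cube at (-3.5, 1.5) contributes its full rectangle (area 450.00 mm²); the cylinder at (10.5, 0.5) is absent (z outside [9.5, 16]); Combining (union): the regions partially overlap — summed areas 1260.00 mm² minus the doubly-counted overlap 362.50 mm² gives 897.50 mm² — area = 897.50 mm². Checking containment: the cross-section at z = 5.4 is a subset of the cross-section at z = 2.4.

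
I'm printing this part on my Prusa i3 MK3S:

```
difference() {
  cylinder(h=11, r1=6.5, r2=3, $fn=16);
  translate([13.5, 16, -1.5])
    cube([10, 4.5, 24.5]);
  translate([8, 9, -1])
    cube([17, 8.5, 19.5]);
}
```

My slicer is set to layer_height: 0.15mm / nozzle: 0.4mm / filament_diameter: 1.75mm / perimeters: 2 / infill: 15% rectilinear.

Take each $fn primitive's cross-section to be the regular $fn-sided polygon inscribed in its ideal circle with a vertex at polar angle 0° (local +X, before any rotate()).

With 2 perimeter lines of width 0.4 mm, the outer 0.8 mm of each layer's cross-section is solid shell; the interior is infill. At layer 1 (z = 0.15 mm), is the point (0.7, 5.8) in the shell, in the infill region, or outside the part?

At z = 0.15 mm: the cone: at t=0.014 of its height the radius interpolates to r₁+(r₂−r₁)t = 6.452, giving a regular 16-gon of that circumradius; the cube at (13.5, 16) (footprint 10×4.5) is included at this height; the 17×8.5 cube at (8, 9) contributes its full rectangle; Subtracting the remaining from the first: starting from the cone, the 10×4.5 cube at (13.5, 16) misses the remaining region (no effect); the 17×8.5 cube at (8, 9) misses the remaining region (no effect) — 1 connected region. Overall, the cross-section is a single solid region. The nearest boundary edge runs (0.00, 6.45)→(2.47, 5.96); distance from the point to it = 0.50 mm. The point is inside the cross-section, 0.50 mm from the nearest boundary — within the 0.8 mm shell band (2 × 0.4).

shell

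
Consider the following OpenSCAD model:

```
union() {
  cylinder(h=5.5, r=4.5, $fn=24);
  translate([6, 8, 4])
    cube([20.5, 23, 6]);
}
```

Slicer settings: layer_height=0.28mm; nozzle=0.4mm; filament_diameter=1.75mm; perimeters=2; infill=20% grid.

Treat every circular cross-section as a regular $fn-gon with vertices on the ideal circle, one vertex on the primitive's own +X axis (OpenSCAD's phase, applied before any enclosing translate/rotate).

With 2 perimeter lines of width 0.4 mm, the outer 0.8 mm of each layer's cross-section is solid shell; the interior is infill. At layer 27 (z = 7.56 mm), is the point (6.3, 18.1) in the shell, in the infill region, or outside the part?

At z = 7.56 mm: the cylinder is not intersected at this z (z outside [0, 5.5]); the cube at (6, 8) (footprint 20.5×23) is included at this height; Merging all regions: only the 20.5×23 cube at (6, 8) is present, so the union is just that shape — 1 connected region. Overall, the cross-section is a single solid region. The nearest boundary edge runs (6.00, 31.00)→(6.00, 8.00); distance from the point to it = 0.30 mm. The point is inside the cross-section, 0.30 mm from the nearest boundary — within the 0.8 mm shell band (2 × 0.4).

shell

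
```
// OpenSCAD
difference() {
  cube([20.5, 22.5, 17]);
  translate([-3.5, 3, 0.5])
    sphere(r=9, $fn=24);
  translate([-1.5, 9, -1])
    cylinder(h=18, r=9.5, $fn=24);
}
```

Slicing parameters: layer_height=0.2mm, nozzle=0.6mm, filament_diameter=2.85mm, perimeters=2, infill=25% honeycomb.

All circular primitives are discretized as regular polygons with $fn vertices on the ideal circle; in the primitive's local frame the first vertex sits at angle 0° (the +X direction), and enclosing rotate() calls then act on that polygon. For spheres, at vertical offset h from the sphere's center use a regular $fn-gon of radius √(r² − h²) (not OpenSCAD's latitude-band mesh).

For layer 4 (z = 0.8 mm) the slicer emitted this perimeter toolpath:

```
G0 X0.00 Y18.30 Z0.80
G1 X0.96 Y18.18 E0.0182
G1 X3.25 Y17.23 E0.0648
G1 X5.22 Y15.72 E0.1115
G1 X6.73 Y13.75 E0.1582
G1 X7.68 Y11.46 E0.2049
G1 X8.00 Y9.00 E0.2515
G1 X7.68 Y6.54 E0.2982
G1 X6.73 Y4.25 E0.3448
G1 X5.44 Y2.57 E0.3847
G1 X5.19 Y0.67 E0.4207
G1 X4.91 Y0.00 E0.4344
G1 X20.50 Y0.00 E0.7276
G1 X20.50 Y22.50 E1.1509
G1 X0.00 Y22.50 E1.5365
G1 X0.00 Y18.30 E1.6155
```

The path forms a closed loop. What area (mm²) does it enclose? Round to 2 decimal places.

Apply the shoelace formula to the sequence of (X, Y) vertices; enclosed area = 345.75 mm².

345.75 mm²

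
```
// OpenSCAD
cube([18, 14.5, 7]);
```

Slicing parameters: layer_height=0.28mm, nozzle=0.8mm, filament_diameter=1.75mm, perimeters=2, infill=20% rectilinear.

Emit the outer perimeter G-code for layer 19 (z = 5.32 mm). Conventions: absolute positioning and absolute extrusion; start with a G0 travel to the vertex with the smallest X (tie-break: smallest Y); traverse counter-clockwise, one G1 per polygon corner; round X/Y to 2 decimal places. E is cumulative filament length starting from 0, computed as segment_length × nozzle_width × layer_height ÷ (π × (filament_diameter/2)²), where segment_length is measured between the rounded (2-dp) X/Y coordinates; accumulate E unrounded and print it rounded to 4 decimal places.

G0 X0.00 Y0.00 Z5.32
G1 X18.00 Y0.00 E1.6763
G1 X18.00 Y14.50 E3.0267
G1 X0.00 Y14.50 E4.7030
G1 X0.00 Y0.00 E6.0533

At z = 5.32 mm: the cube (footprint 18×14.5) is included at this height. The outline is a single polygon with 4 vertices. Extrusion per mm of travel: 0.8 × 0.28 / (π × 0.875²) = 0.093128. Accumulating E over each segment gives final E = 6.0533.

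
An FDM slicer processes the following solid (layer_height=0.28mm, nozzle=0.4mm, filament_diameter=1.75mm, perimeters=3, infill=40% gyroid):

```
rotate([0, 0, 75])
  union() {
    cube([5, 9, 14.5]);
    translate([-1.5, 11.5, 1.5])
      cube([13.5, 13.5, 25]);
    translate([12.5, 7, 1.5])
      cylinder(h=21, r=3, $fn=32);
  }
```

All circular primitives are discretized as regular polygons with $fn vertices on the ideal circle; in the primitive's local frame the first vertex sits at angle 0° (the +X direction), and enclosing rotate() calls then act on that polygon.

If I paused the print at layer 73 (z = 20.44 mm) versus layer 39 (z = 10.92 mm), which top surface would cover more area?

Layer 73 (z = 20.44): the cube does not reach this height (z outside [0, 14.5]); the cube at (-1.5, 11.5) is present — its section is the full 13.5×13.5 rectangle (area 182.25 mm²); the r=3 cylinder at (12.5, 7) gives a regular 32-gon of circumradius 3 (constant along its height) (area = (32/2)·3.000²·sin(360°/32) = 28.09 mm²); Combining (union): the 2 present regions are separate (no shared area or edge), so areas and boundary lengths simply add and each stays a separate island — area = 210.34 mm²; (whole slice rotated 75° about Z — lengths, areas and connectivity unchanged). So its area = 210.34 mm². Layer 39 (z = 10.92): the cube (footprint 5×9) is included at this height (area 45.00 mm²); the cube at (-1.5, 11.5) is present — its section is the full 13.5×13.5 rectangle (area 182.25 mm²); the r=3 cylinder at (12.5, 7) contributes a regular 32-gon of circumradius 3 (area = (32/2)·3.000²·sin(360°/32) = 28.09 mm²); Merging all regions: the 3 present regions are separate (no shared area or edge), so areas and boundary lengths simply add and each stays a separate island — area = 255.34 mm²; (rotated 75° about Z; rotation is an isometry so areas/perimeters/island counts are preserved). So its area = 255.34 mm². Layer 39 is larger (255.34 vs 210.34 mm²).

layer 39 (z = 10.92 mm)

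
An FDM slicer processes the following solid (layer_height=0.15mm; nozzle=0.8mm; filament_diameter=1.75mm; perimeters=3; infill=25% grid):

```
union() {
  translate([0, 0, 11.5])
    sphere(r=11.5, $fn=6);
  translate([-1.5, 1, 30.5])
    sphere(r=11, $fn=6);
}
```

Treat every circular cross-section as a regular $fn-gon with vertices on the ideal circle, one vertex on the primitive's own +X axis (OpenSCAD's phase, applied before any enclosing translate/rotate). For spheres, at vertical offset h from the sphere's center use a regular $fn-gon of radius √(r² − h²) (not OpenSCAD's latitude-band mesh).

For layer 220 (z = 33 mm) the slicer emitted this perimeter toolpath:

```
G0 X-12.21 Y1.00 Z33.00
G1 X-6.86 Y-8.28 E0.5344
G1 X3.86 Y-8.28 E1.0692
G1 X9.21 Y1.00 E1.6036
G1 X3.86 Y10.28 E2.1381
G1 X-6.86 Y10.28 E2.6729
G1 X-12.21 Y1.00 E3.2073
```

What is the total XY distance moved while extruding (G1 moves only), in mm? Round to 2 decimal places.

64.29 mm

Sum the Euclidean lengths of each G1 segment: total = 64.29 mm.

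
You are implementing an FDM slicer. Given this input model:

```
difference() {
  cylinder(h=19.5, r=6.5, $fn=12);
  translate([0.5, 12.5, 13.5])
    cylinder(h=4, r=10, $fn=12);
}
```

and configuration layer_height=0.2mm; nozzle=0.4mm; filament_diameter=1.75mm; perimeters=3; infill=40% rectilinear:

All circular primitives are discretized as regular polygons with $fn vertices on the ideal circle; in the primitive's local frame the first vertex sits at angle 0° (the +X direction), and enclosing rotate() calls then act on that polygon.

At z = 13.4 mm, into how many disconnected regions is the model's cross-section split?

1

At z = 13.4 mm: the r=6.5 cylinder gives a regular 12-gon of circumradius 6.5 (constant along its height); the cylinder at (0.5, 12.5) is not intersected at this z (z outside [13.5, 17.5]); Subtracting the remaining from the first: none of the subtracted shapes is present at this height, so the r=6.5 cylinder is unchanged — 1 connected region. The result has 1 disconnected region.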